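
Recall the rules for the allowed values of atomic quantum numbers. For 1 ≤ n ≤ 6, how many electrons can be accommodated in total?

Total orbitals = 1² + 2² + 3² + 4² + 5² + 6² = 91. Doubling for spin gives 182 electrons.

182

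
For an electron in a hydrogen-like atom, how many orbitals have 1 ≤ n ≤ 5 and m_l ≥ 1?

For each n in the range, tally the orbitals obeying m_l ≥ 1:
n=2 → 1; n=3 → 3; n=4 → 6; n=5 → 10.
Total orbitals: 1 + 3 + 6 + 10 = 20.

20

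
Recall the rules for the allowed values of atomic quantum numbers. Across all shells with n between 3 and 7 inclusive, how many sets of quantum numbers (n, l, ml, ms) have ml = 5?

6

Go shell by shell, enumerating (l, ml) with ml = 5:
n=6 → 1; n=7 → 2.
Orbitals: 1 + 2 = 3. Including both spin states (ms = ±1/2) gives 2 × 3 = 6 states.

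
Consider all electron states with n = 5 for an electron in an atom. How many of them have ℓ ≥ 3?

32

Go through ℓ = 0, …, 4 (the values permitted for n = 5).
The (ℓ, m_ℓ) pairs meeting ℓ ≥ 3 give: ℓ=3 → 7; ℓ=4 → 9.
Orbitals: 7 + 9 = 16. Each orbital carries two spin states, so 16 × 2 = 32 states.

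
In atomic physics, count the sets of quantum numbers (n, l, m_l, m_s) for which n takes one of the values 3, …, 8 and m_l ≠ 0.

Go shell by shell, enumerating (l, m_l) with m_l ≠ 0:
n=3 → 6; n=4 → 12; n=5 → 20; n=6 → 30; n=7 → 42; n=8 → 56.
Orbitals: 6 + 12 + 20 + 30 + 42 + 56 = 166. Including both spin states (m_s = ±1/2) gives 2 × 166 = 332 states.

332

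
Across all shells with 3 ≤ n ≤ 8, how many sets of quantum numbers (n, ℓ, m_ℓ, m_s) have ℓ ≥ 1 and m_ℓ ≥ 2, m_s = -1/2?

56

Treat each shell separately and count matching orbitals:
n=3 → 1; n=4 → 3; n=5 → 6; n=6 → 10; n=7 → 15; n=8 → 21.
Orbitals: 1 + 3 + 6 + 10 + 15 + 21 = 56. With m_s fixed to -1/2 there is one state per orbital, so 56 states.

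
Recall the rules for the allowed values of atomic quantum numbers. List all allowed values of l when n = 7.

0, 1, 2, 3, 4, 5, 6

l is an integer with 0 ≤ l ≤ n−1, so for n = 7: l = 0, 1, 2, 3, 4, 5, 6.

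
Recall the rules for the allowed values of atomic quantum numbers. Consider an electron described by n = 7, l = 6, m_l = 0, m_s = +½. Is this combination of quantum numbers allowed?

n = 7 is a positive integer. l = 6 satisfies 0 ≤ l ≤ n−1 = 6. m_l = 0 lies in the range −l … +l (here −6 … 6). m_s = +1/2 is one of ±1/2.
All four constraints are satisfied.

Yes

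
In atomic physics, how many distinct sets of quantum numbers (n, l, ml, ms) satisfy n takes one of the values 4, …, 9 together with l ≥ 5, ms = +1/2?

130

Work shell by shell — for each n, count the (l, ml) pairs that satisfy l ≥ 5:
n=6 → 11; n=7 → 24; n=8 → 39; n=9 → 56.
Orbitals: 11 + 24 + 39 + 56 = 130. With ms fixed to +1/2 there is one state per orbital, so 130 states.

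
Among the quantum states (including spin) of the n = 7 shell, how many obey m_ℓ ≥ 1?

Contributions: ℓ=1 → 1; ℓ=2 → 2; ℓ=3 → 3; ℓ=4 → 4; ℓ=5 → 5; ℓ=6 → 6.
Orbitals: 1 + 2 + 3 + 4 + 5 + 6 = 21. Each orbital carries two spin states, so 21 × 2 = 42 states.

42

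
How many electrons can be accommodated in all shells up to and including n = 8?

Total orbitals = 1² + 2² + 3² + 4² + 5² + 6² + 7² + 8² = 204. Doubling for spin gives 408 electrons.

408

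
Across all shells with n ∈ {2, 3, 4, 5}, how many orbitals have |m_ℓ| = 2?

For each n in the range, tally the orbitals obeying |m_ℓ| = 2:
n=3 → 2; n=4 → 4; n=5 → 6.
Total orbitals: 2 + 4 + 6 = 12.

12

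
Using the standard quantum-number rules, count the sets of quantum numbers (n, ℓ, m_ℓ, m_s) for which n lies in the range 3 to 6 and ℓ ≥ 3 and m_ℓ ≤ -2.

Go shell by shell, enumerating (ℓ, m_ℓ) with ℓ ≥ 3 and m_ℓ ≤ -2:
n=4 → 2; n=5 → 5; n=6 → 9.
Orbitals: 2 + 5 + 9 = 16. Including both spin states (m_s = ±1/2) gives 2 × 16 = 32 states.

32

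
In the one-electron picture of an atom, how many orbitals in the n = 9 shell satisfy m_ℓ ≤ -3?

For n = 9, ℓ ranges over 0 … 8.
Contributions: ℓ=3 → 1; ℓ=4 → 2; ℓ=5 → 3; ℓ=6 → 4; ℓ=7 → 5; ℓ=8 → 6.
Total orbitals: 1 + 2 + 3 + 4 + 5 + 6 = 21.

21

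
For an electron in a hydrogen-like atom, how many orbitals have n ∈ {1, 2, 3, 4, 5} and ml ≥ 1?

20

Go shell by shell, enumerating (l, ml) with ml ≥ 1:
n=2 → 1; n=3 → 3; n=4 → 6; n=5 → 10.
Total orbitals: 1 + 3 + 6 + 10 = 20.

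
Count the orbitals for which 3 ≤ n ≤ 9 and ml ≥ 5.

20

For each n in the range, tally the orbitals obeying ml ≥ 5:
n=6 → 1; n=7 → 3; n=8 → 6; n=9 → 10.
Total orbitals: 1 + 3 + 6 + 10 = 20.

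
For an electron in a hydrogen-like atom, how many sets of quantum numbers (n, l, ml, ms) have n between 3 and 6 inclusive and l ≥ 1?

For each n in the range, tally the orbitals obeying l ≥ 1:
n=3 → 8; n=4 → 15; n=5 → 24; n=6 → 35.
Orbitals: 8 + 15 + 24 + 35 = 82. Including both spin states (ms = ±1/2) gives 2 × 82 = 164 states.

164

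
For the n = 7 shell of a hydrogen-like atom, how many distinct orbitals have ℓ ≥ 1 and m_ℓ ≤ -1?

21

Per ℓ-value: ℓ=1 → 1; ℓ=2 → 2; ℓ=3 → 3; ℓ=4 → 4; ℓ=5 → 5; ℓ=6 → 6.
Total orbitals: 1 + 2 + 3 + 4 + 5 + 6 = 21.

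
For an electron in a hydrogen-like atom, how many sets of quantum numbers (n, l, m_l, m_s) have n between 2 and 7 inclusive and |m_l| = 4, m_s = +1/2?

12

For each n in the range, tally the orbitals obeying |m_l| = 4:
n=5 → 2; n=6 → 4; n=7 → 6.
Orbitals: 2 + 4 + 6 = 12. With m_s fixed to +1/2 there is one state per orbital, so 12 states.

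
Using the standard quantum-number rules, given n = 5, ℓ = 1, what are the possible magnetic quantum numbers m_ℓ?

m_ℓ takes every integer from −ℓ to +ℓ. With ℓ = 1 that gives the 3 values -1, 0, 1.

-1, 0, 1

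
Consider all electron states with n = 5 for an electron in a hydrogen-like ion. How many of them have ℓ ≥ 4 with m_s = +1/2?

The n = 5 shell has ℓ = 0 through 4; check each.
Per ℓ-value: ℓ=4 → 9.
Orbitals: 9. With m_s fixed to a single value there is one state per orbital, giving 9 states.

9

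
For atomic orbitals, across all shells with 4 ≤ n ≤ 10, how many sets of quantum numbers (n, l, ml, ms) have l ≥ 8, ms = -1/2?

53

Treat each shell separately and count matching orbitals:
n=9 → 17; n=10 → 36.
Orbitals: 17 + 36 = 53. With ms fixed to -1/2 there is one state per orbital, so 53 states.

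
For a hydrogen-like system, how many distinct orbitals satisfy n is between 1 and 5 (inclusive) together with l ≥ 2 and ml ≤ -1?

Treat each shell separately and count matching orbitals:
n=3 → 2; n=4 → 5; n=5 → 9.
Total orbitals: 2 + 5 + 9 = 16.

16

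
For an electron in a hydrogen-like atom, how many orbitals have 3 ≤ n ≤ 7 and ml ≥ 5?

Per-shell orbital counts meeting the constraint:
n=6 → 1; n=7 → 3.
Total orbitals: 1 + 3 = 4.

4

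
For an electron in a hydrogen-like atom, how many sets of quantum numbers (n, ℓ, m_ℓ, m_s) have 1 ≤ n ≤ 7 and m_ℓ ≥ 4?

20

Treat each shell separately and count matching orbitals:
n=5 → 1; n=6 → 3; n=7 → 6.
Orbitals: 1 + 3 + 6 = 10. Including both spin states (m_s = ±1/2) gives 2 × 10 = 20 states.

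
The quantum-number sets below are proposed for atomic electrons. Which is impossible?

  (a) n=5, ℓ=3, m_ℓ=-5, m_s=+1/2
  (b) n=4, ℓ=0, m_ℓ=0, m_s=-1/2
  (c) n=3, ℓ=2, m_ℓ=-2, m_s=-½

(a)

(a) has |m_ℓ| = 5 > ℓ = 3, violating −ℓ ≤ m_ℓ ≤ ℓ.
The remaining sets (b), (c) satisfy all four rules.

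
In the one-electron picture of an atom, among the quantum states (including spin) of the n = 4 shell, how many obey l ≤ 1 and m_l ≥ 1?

The (l, m_l) pairs meeting l ≤ 1 and m_l ≥ 1 give: l=1 → 1.
Orbitals: 1. Each orbital carries two spin states, so 1 × 2 = 2 states.

2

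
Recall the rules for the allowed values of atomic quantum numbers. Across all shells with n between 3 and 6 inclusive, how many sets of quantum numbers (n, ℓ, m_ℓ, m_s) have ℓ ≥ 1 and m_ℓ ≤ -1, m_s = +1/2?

34

Treat each shell separately and count matching orbitals:
n=3 → 3; n=4 → 6; n=5 → 10; n=6 → 15.
Orbitals: 3 + 6 + 10 + 15 = 34. With m_s fixed to +1/2 there is one state per orbital, so 34 states.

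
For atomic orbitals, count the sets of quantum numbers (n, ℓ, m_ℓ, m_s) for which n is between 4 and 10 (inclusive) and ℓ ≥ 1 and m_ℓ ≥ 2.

Work shell by shell — for each n, count the (ℓ, m_ℓ) pairs that satisfy ℓ ≥ 1 and m_ℓ ≥ 2:
n=4 → 3; n=5 → 6; n=6 → 10; n=7 → 15; n=8 → 21; n=9 → 28; n=10 → 36.
Orbitals: 3 + 6 + 10 + 15 + 21 + 28 + 36 = 119. Including both spin states (m_s = ±1/2) gives 2 × 119 = 238 states.

238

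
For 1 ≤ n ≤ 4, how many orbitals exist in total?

Total orbitals = 1² + 2² + 3² + 4² = 30.

30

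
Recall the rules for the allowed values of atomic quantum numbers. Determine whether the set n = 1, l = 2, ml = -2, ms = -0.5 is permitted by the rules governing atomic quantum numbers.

The orbital quantum number must satisfy 0 ≤ l ≤ n−1. With n = 1 the allowed l values are 0, so l = 2 is out of range.

Not allowed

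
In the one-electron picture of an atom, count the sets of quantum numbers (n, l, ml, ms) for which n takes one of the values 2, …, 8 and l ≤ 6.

Per-shell orbital counts meeting the constraint:
n=2 → 4; n=3 → 9; n=4 → 16; n=5 → 25; n=6 → 36; n=7 → 49; n=8 → 49.
Orbitals: 4 + 9 + 16 + 25 + 36 + 49 + 49 = 188. Including both spin states (ms = ±1/2) gives 2 × 188 = 376 states.

376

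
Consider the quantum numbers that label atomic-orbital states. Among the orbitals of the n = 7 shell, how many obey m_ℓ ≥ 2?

For n = 7, ℓ ranges over 0 … 6.
Contributions: ℓ=2 → 1; ℓ=3 → 2; ℓ=4 → 3; ℓ=5 → 4; ℓ=6 → 5.
Total orbitals: 1 + 2 + 3 + 4 + 5 = 15.

15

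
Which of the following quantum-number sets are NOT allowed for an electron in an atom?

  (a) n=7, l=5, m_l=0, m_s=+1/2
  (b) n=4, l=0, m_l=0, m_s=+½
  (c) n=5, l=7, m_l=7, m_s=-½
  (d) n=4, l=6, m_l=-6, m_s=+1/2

(c) and (d)

(c) has l = 7 ≥ n = 5, violating 0 ≤ l ≤ n−1.
(d) has l = 6 ≥ n = 4, violating 0 ≤ l ≤ n−1.
The remaining sets (a), (b) satisfy all four rules.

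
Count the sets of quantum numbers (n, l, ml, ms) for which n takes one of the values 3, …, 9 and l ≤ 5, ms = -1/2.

Go shell by shell, enumerating (l, ml) with l ≤ 5:
n=3 → 9; n=4 → 16; n=5 → 25; n=6 → 36; n=7 → 36; n=8 → 36; n=9 → 36.
Orbitals: 9 + 16 + 25 + 36 + 36 + 36 + 36 = 194. With ms fixed to -1/2 there is one state per orbital, so 194 states.

194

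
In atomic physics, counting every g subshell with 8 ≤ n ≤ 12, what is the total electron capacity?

A g subshell (ℓ = 4) exists for every n ≥ 5, so shells n = 8, 9, 10, 11, 12 each contribute one — 5 subshells.
Since each g subshell holds 2(2·4+1) = 18 electrons, the total is 5 × 18 = 90.

90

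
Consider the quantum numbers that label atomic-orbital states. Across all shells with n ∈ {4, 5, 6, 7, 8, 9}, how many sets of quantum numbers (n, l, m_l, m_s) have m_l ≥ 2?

Go shell by shell, enumerating (l, m_l) with m_l ≥ 2:
n=4 → 3; n=5 → 6; n=6 → 10; n=7 → 15; n=8 → 21; n=9 → 28.
Orbitals: 3 + 6 + 10 + 15 + 21 + 28 = 83. Including both spin states (m_s = ±1/2) gives 2 × 83 = 166 states.

166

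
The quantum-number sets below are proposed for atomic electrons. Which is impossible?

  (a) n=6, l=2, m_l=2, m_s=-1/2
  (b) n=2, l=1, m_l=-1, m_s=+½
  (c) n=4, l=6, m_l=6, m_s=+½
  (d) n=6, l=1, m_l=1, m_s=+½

(c) has l = 6 ≥ n = 4, violating 0 ≤ l ≤ n−1.
The remaining sets (a), (b), (d) satisfy all four rules.

(c)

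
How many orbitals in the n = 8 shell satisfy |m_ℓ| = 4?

8

For n = 8, ℓ ranges over 0 … 7.
Per ℓ-value: ℓ=4 → 2; ℓ=5 → 2; ℓ=6 → 2; ℓ=7 → 2.
Total orbitals: 2 + 2 + 2 + 2 = 8.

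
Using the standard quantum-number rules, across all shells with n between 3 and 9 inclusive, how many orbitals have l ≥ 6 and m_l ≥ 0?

Work shell by shell — for each n, count the (l, m_l) pairs that satisfy l ≥ 6 and m_l ≥ 0:
n=7 → 7; n=8 → 15; n=9 → 24.
Total orbitals: 7 + 15 + 24 = 46.

46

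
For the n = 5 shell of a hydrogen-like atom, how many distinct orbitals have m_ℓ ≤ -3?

For n = 5, ℓ ranges over 0 … 4.
The (ℓ, m_ℓ) pairs meeting m_ℓ ≤ -3 give: ℓ=3 → 1; ℓ=4 → 2.
Total orbitals: 1 + 2 = 3.

3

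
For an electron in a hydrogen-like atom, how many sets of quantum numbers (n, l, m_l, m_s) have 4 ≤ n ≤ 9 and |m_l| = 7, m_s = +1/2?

Per-shell orbital counts meeting the constraint:
n=8 → 2; n=9 → 4.
Orbitals: 2 + 4 = 6. With m_s fixed to +1/2 there is one state per orbital, so 6 states.

6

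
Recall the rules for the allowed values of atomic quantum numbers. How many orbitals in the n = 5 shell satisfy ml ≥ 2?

The n = 5 shell has l = 0 through 4; check each.
Orbitals with ml ≥ 2, by l: l=2 → 1; l=3 → 2; l=4 → 3.
Total orbitals: 1 + 2 + 3 = 6.

6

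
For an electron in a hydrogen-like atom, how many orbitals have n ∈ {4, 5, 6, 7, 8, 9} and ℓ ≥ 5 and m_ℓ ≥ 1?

Treat each shell separately and count matching orbitals:
n=6 → 5; n=7 → 11; n=8 → 18; n=9 → 26.
Total orbitals: 5 + 11 + 18 + 26 = 60.

60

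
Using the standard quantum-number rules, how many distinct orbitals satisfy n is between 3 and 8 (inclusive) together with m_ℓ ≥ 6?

4

Per-shell orbital counts meeting the constraint:
n=7 → 1; n=8 → 3.
Total orbitals: 1 + 3 = 4.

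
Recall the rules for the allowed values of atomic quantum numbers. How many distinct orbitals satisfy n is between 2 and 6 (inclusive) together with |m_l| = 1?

Treat each shell separately and count matching orbitals:
n=2 → 2; n=3 → 4; n=4 → 6; n=5 → 8; n=6 → 10.
Total orbitals: 2 + 4 + 6 + 8 + 10 = 30.

30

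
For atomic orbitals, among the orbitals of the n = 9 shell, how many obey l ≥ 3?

72

Go through l = 0, …, 8 (the values permitted for n = 9).
Orbitals with l ≥ 3, by l: l=3 → 7; l=4 → 9; l=5 → 11; l=6 → 13; l=7 → 15; l=8 → 17.
Total orbitals: 7 + 9 + 11 + 13 + 15 + 17 = 72.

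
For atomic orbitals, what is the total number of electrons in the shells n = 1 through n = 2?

10

Shell n has n² orbitals: 1²=1 + 2²=4 = 5 orbitals.
Two spin states per orbital: 2 × 5 = 10 electrons.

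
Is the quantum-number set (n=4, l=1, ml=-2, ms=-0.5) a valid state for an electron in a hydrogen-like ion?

Invalid

The magnetic quantum number must satisfy −l ≤ ml ≤ l. With l = 1, ml can only be -1, 0, 1, so ml = -2 is forbidden.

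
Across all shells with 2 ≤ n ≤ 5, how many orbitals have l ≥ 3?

Per-shell orbital counts meeting the constraint:
n=4 → 7; n=5 → 16.
Total orbitals: 7 + 16 = 23.

23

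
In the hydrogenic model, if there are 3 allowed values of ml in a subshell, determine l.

l = 1 (p)

ml ranges over 2l+1 integers, so 2l+1 = 3 ⇒ l = 1.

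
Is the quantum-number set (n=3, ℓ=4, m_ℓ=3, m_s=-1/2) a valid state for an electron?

Not allowed

The orbital quantum number must satisfy 0 ≤ ℓ ≤ n−1. With n = 3 the allowed ℓ values are 0, 1, 2, so ℓ = 4 is out of range.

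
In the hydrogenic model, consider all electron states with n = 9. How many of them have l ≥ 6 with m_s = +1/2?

45

For n = 9, l ranges over 0 … 8.
The (l, m_l) pairs meeting l ≥ 6 give: l=6 → 13; l=7 → 15; l=8 → 17.
Orbitals: 13 + 15 + 17 = 45. With m_s fixed to a single value there is one state per orbital, giving 45 states.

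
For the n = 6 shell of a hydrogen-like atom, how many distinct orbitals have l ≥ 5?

11

For n = 6, l ranges over 0 … 5.
Orbitals with l ≥ 5, by l: l=5 → 11.
Total orbitals: 11.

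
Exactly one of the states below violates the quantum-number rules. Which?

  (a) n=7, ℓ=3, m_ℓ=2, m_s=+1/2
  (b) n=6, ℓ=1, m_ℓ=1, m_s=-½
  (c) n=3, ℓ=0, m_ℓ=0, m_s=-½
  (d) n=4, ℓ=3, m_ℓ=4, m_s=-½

(d)

(d) has |m_ℓ| = 4 > ℓ = 3, violating −ℓ ≤ m_ℓ ≤ ℓ.
The remaining sets (a), (b), (c) satisfy all four rules.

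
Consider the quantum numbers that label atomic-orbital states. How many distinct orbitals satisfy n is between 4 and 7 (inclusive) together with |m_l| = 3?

Per-shell orbital counts meeting the constraint:
n=4 → 2; n=5 → 4; n=6 → 6; n=7 → 8.
Total orbitals: 2 + 4 + 6 + 8 = 20.

20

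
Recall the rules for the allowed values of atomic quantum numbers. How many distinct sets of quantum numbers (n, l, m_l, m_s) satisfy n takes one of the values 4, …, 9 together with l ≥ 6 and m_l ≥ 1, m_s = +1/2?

Treat each shell separately and count matching orbitals:
n=7 → 6; n=8 → 13; n=9 → 21.
Orbitals: 6 + 13 + 21 = 40. With m_s fixed to +1/2 there is one state per orbital, so 40 states.

40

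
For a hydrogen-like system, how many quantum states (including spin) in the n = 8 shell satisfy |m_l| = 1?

Go through l = 0, …, 7 (the values permitted for n = 8).
Orbitals with |m_l| = 1, by l: l=1 → 2; l=2 → 2; l=3 → 2; l=4 → 2; l=5 → 2; l=6 → 2; l=7 → 2.
Orbitals: 2 + 2 + 2 + 2 + 2 + 2 + 2 = 14. Each orbital carries two spin states, so 14 × 2 = 28 states.

28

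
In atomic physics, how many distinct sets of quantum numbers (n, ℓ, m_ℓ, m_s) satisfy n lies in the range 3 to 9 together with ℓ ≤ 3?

Go shell by shell, enumerating (ℓ, m_ℓ) with ℓ ≤ 3:
n=3 → 9; n=4 → 16; n=5 → 16; n=6 → 16; n=7 → 16; n=8 → 16; n=9 → 16.
Orbitals: 9 + 16 + 16 + 16 + 16 + 16 + 16 = 105. Including both spin states (m_s = ±1/2) gives 2 × 105 = 210 states.

210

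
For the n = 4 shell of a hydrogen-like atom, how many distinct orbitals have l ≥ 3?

For n = 4, l ranges over 0 … 3.
Contributions: l=3 → 7.
Total orbitals: 7.

7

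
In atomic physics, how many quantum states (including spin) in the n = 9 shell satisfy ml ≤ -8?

2

The n = 9 shell has l = 0 through 8; check each.
Contributions: l=8 → 1.
Orbitals: 1. Each orbital carries two spin states, so 1 × 2 = 2 states.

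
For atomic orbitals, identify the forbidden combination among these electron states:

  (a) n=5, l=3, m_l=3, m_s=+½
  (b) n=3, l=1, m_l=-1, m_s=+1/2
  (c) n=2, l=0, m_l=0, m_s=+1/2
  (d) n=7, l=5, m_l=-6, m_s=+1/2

(d)

(d) has |m_l| = 6 > l = 5, violating −l ≤ m_l ≤ l.
The remaining sets (a), (b), (c) satisfy all four rules.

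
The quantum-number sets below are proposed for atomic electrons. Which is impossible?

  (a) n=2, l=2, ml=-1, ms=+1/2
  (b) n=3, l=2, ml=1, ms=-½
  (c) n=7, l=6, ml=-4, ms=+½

(a) has l = 2 ≥ n = 2, violating 0 ≤ l ≤ n−1.
The remaining sets (b), (c) satisfy all four rules.

(a)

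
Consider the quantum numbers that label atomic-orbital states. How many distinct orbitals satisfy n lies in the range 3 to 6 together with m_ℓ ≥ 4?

Count contributing orbitals for each principal shell:
n=5 → 1; n=6 → 3.
Total orbitals: 1 + 3 = 4.

4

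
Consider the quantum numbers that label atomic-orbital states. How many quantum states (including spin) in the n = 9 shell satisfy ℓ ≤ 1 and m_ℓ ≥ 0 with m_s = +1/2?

With n = 9 the allowed ℓ are 0, 1, …, 8.
Contributions: ℓ=0 → 1; ℓ=1 → 2.
Orbitals: 1 + 2 = 3. With m_s fixed to a single value there is one state per orbital, giving 3 states.

3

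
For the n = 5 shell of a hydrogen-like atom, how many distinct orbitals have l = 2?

5

For n = 5, l ranges over 0 … 4.
Orbitals with l = 2, by l: l=2 → 5.
Total orbitals: 5.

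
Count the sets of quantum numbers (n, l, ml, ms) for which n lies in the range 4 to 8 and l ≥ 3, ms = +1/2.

145

Per-shell orbital counts meeting the constraint:
n=4 → 7; n=5 → 16; n=6 → 27; n=7 → 40; n=8 → 55.
Orbitals: 7 + 16 + 27 + 40 + 55 = 145. With ms fixed to +1/2 there is one state per orbital, so 145 states.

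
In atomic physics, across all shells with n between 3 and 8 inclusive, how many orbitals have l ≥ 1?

193

Per-shell orbital counts meeting the constraint:
n=3 → 8; n=4 → 15; n=5 → 24; n=6 → 35; n=7 → 48; n=8 → 63.
Total orbitals: 8 + 15 + 24 + 35 + 48 + 63 = 193.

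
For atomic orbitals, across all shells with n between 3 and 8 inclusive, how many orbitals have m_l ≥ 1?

For each n in the range, tally the orbitals obeying m_l ≥ 1:
n=3 → 3; n=4 → 6; n=5 → 10; n=6 → 15; n=7 → 21; n=8 → 28.
Total orbitals: 3 + 6 + 10 + 15 + 21 + 28 = 83.

83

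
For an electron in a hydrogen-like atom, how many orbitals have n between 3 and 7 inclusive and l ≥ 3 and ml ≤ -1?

Count contributing orbitals for each principal shell:
n=4 → 3; n=5 → 7; n=6 → 12; n=7 → 18.
Total orbitals: 3 + 7 + 12 + 18 = 40.

40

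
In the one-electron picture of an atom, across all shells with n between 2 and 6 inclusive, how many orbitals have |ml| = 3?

Work shell by shell — for each n, count the (l, ml) pairs that satisfy |ml| = 3:
n=4 → 2; n=5 → 4; n=6 → 6.
Total orbitals: 2 + 4 + 6 = 12.

12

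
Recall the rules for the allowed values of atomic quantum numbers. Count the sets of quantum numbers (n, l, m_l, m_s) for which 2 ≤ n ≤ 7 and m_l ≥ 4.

20

Per-shell orbital counts meeting the constraint:
n=5 → 1; n=6 → 3; n=7 → 6.
Orbitals: 1 + 3 + 6 = 10. Including both spin states (m_s = ±1/2) gives 2 × 10 = 20 states.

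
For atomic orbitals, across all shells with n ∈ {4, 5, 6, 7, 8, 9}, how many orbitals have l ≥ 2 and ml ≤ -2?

Go shell by shell, enumerating (l, ml) with l ≥ 2 and ml ≤ -2:
n=4 → 3; n=5 → 6; n=6 → 10; n=7 → 15; n=8 → 21; n=9 → 28.
Total orbitals: 3 + 6 + 10 + 15 + 21 + 28 = 83.

83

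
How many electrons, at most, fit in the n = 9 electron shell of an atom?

162

A shell holds 2n² electrons: 2 × 9² = 2 × 81 = 162.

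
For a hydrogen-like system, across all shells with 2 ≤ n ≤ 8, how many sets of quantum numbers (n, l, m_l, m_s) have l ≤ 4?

Count contributing orbitals for each principal shell:
n=2 → 4; n=3 → 9; n=4 → 16; n=5 → 25; n=6 → 25; n=7 → 25; n=8 → 25.
Orbitals: 4 + 9 + 16 + 25 + 25 + 25 + 25 = 129. Including both spin states (m_s = ±1/2) gives 2 × 129 = 258 states.

258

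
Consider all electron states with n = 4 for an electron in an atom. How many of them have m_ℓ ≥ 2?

The (ℓ, m_ℓ) pairs meeting m_ℓ ≥ 2 give: ℓ=2 → 1; ℓ=3 → 2.
Orbitals: 1 + 2 = 3. Each orbital carries two spin states, so 3 × 2 = 6 states.

6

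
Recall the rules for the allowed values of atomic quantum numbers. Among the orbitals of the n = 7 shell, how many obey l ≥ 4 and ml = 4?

3

For n = 7, l ranges over 0 … 6.
Contributions: l=4 → 1; l=5 → 1; l=6 → 1.
Total orbitals: 1 + 1 + 1 = 3.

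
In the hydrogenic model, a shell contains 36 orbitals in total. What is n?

n² = 36 ⇒ n = 6.

n = 6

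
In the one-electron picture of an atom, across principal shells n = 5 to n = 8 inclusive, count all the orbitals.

174

Shell n has n² orbitals: 5²=25 + 6²=36 + 7²=49 + 8²=64 = 174 orbitals.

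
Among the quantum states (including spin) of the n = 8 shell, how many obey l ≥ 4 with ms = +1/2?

48

Per l-value: l=4 → 9; l=5 → 11; l=6 → 13; l=7 → 15.
Orbitals: 9 + 11 + 13 + 15 = 48. With ms fixed to a single value there is one state per orbital, giving 48 states.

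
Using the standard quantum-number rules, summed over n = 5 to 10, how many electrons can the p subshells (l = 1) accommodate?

36

A p subshell (l = 1) exists for every n ≥ 2, so shells n = 5, 6, 7, 8, 9, 10 each contribute one — 6 subshells.
Since each p subshell holds 2(2·1+1) = 6 electrons, the total is 6 × 6 = 36.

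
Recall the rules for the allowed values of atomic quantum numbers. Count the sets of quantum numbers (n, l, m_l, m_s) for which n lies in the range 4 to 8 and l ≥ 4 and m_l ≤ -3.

Work shell by shell — for each n, count the (l, m_l) pairs that satisfy l ≥ 4 and m_l ≤ -3:
n=5 → 2; n=6 → 5; n=7 → 9; n=8 → 14.
Orbitals: 2 + 5 + 9 + 14 = 30. Including both spin states (m_s = ±1/2) gives 2 × 30 = 60 states.

60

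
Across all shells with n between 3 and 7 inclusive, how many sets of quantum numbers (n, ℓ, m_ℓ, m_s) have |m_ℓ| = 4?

Treat each shell separately and count matching orbitals:
n=5 → 2; n=6 → 4; n=7 → 6.
Orbitals: 2 + 4 + 6 = 12. Including both spin states (m_s = ±1/2) gives 2 × 12 = 24 states.

24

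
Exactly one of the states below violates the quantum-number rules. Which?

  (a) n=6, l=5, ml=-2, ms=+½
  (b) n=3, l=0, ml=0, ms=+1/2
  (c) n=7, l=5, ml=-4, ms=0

(c)

(c) has ms = 0, but an electron's spin must be ±1/2.
The remaining sets (a), (b) satisfy all four rules.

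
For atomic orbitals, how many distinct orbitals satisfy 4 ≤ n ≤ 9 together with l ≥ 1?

265

Per-shell orbital counts meeting the constraint:
n=4 → 15; n=5 → 24; n=6 → 35; n=7 → 48; n=8 → 63; n=9 → 80.
Total orbitals: 15 + 24 + 35 + 48 + 63 + 80 = 265.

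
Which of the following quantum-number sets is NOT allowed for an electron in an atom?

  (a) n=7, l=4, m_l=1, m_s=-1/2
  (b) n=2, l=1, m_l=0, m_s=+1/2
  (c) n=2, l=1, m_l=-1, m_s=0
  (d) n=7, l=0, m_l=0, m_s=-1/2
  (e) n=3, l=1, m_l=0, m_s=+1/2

(c)

(c) has m_s = 0, but an electron's spin must be ±1/2.
The remaining sets (a), (b), (d), (e) satisfy all four rules.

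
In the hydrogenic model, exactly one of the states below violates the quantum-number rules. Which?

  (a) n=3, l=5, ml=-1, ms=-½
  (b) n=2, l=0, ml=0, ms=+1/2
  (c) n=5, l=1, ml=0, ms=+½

(a)

(a) has l = 5 ≥ n = 3, violating 0 ≤ l ≤ n−1.
The remaining sets (b), (c) satisfy all four rules.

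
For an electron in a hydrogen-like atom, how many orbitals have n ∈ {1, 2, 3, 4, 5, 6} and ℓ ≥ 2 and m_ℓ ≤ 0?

Work shell by shell — for each n, count the (ℓ, m_ℓ) pairs that satisfy ℓ ≥ 2 and m_ℓ ≤ 0:
n=3 → 3; n=4 → 7; n=5 → 12; n=6 → 18.
Total orbitals: 3 + 7 + 12 + 18 = 40.

40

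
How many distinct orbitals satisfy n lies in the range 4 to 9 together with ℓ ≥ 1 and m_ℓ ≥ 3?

56

Go shell by shell, enumerating (ℓ, m_ℓ) with ℓ ≥ 1 and m_ℓ ≥ 3:
n=4 → 1; n=5 → 3; n=6 → 6; n=7 → 10; n=8 → 15; n=9 → 21.
Total orbitals: 1 + 3 + 6 + 10 + 15 + 21 = 56.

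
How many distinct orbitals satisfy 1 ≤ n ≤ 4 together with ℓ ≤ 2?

23

Work shell by shell — for each n, count the (ℓ, m_ℓ) pairs that satisfy ℓ ≤ 2:
n=1 → 1; n=2 → 4; n=3 → 9; n=4 → 9.
Total orbitals: 1 + 4 + 9 + 9 = 23.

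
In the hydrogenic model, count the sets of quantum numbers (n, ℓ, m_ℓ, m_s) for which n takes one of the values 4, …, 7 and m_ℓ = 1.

36

Per-shell orbital counts meeting the constraint:
n=4 → 3; n=5 → 4; n=6 → 5; n=7 → 6.
Orbitals: 3 + 4 + 5 + 6 = 18. Including both spin states (m_s = ±1/2) gives 2 × 18 = 36 states.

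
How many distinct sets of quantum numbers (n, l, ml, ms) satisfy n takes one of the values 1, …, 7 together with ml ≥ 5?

8

Treat each shell separately and count matching orbitals:
n=6 → 1; n=7 → 3.
Orbitals: 1 + 3 = 4. Including both spin states (ms = ±1/2) gives 2 × 4 = 8 states.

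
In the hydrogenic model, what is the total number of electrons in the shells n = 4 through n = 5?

Shell n has n² orbitals: 4²=16 + 5²=25 = 41 orbitals.
Two spin states per orbital: 2 × 41 = 82 electrons.

82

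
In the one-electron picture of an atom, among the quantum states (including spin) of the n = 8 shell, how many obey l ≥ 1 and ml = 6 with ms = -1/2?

Go through l = 0, …, 7 (the values permitted for n = 8).
Per l-value: l=6 → 1; l=7 → 1.
Orbitals: 1 + 1 = 2. With ms fixed to a single value there is one state per orbital, giving 2 states.

2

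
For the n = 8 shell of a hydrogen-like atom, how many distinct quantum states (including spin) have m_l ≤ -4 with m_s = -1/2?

Per l-value: l=4 → 1; l=5 → 2; l=6 → 3; l=7 → 4.
Orbitals: 1 + 2 + 3 + 4 = 10. With m_s fixed to a single value there is one state per orbital, giving 10 states.

10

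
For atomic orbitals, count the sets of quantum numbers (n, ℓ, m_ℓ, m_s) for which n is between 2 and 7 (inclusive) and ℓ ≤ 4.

Per-shell orbital counts meeting the constraint:
n=2 → 4; n=3 → 9; n=4 → 16; n=5 → 25; n=6 → 25; n=7 → 25.
Orbitals: 4 + 9 + 16 + 25 + 25 + 25 = 104. Including both spin states (m_s = ±1/2) gives 2 × 104 = 208 states.

208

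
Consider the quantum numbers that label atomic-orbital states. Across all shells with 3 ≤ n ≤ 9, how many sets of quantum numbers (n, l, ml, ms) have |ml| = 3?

84

Treat each shell separately and count matching orbitals:
n=4 → 2; n=5 → 4; n=6 → 6; n=7 → 8; n=8 → 10; n=9 → 12.
Orbitals: 2 + 4 + 6 + 8 + 10 + 12 = 42. Including both spin states (ms = ±1/2) gives 2 × 42 = 84 states.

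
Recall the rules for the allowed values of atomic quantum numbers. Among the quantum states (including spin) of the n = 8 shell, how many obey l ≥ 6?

With n = 8 the allowed l are 0, 1, …, 7.
Per l-value: l=6 → 13; l=7 → 15.
Orbitals: 13 + 15 = 28. Each orbital carries two spin states, so 28 × 2 = 56 states.

56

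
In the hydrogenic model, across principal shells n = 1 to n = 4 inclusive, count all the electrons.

Shell n has n² orbitals: 1²=1 + 2²=4 + 3²=9 + 4²=16 = 30 orbitals.
Two spin states per orbital: 2 × 30 = 60 electrons.

60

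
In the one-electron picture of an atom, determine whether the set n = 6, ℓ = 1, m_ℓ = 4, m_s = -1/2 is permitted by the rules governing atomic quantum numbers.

Invalid

The magnetic quantum number must satisfy −ℓ ≤ m_ℓ ≤ ℓ. With ℓ = 1, m_ℓ can only be -1, 0, 1, so m_ℓ = 4 is forbidden.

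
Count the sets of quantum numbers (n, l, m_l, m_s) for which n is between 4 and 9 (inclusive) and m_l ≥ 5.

Go shell by shell, enumerating (l, m_l) with m_l ≥ 5:
n=6 → 1; n=7 → 3; n=8 → 6; n=9 → 10.
Orbitals: 1 + 3 + 6 + 10 = 20. Including both spin states (m_s = ±1/2) gives 2 × 20 = 40 states.

40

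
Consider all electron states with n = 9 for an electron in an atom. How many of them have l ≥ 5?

112

With n = 9 the allowed l are 0, 1, …, 8.
The (l, m_l) pairs meeting l ≥ 5 give: l=5 → 11; l=6 → 13; l=7 → 15; l=8 → 17.
Orbitals: 11 + 13 + 15 + 17 = 56. Each orbital carries two spin states, so 56 × 2 = 112 states.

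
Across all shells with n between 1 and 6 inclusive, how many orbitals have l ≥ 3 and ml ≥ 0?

28

For each n in the range, tally the orbitals obeying l ≥ 3 and ml ≥ 0:
n=4 → 4; n=5 → 9; n=6 → 15.
Total orbitals: 4 + 9 + 15 = 28.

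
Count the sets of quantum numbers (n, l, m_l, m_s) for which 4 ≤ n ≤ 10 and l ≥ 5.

Work shell by shell — for each n, count the (l, m_l) pairs that satisfy l ≥ 5:
n=6 → 11; n=7 → 24; n=8 → 39; n=9 → 56; n=10 → 75.
Orbitals: 11 + 24 + 39 + 56 + 75 = 205. Including both spin states (m_s = ±1/2) gives 2 × 205 = 410 states.

410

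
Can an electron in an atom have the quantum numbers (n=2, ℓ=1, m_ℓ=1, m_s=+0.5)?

Valid

n = 2 is a positive integer. ℓ = 1 satisfies 0 ≤ ℓ ≤ n−1 = 1. m_ℓ = 1 lies in the range −ℓ … +ℓ (here −1 … 1). m_s = +1/2 is one of ±1/2.
All four constraints are satisfied.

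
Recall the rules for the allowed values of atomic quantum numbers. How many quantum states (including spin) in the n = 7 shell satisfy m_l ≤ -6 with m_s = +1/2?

For n = 7, l ranges over 0 … 6.
Per l-value: l=6 → 1.
Orbitals: 1. With m_s fixed to a single value there is one state per orbital, giving 1 state.

1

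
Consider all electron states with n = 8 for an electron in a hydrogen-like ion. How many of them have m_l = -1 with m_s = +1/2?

7

Go through l = 0, …, 7 (the values permitted for n = 8).
Per l-value: l=1 → 1; l=2 → 1; l=3 → 1; l=4 → 1; l=5 → 1; l=6 → 1; l=7 → 1.
Orbitals: 1 + 1 + 1 + 1 + 1 + 1 + 1 = 7. With m_s fixed to a single value there is one state per orbital, giving 7 states.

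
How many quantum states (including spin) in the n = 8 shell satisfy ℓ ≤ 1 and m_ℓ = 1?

2

Orbitals with ℓ ≤ 1 and m_ℓ = 1, by ℓ: ℓ=1 → 1.
Orbitals: 1. Each orbital carries two spin states, so 1 × 2 = 2 states.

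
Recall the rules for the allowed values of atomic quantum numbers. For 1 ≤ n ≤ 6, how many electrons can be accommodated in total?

182

Total orbitals = 1² + 2² + 3² + 4² + 5² + 6² = 91. Doubling for spin gives 182 electrons.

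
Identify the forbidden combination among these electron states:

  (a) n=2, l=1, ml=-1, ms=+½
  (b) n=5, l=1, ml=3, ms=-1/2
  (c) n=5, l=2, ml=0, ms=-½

(b)

(b) has |ml| = 3 > l = 1, violating −l ≤ ml ≤ l.
The remaining sets (a), (c) satisfy all four rules.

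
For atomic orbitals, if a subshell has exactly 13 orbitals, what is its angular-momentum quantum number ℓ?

ℓ = 6 (i)

2ℓ+1 = 13 gives ℓ = 6.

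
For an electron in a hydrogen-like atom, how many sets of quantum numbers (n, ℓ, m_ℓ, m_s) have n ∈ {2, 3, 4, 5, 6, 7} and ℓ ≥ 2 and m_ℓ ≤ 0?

130

Per-shell orbital counts meeting the constraint:
n=3 → 3; n=4 → 7; n=5 → 12; n=6 → 18; n=7 → 25.
Orbitals: 3 + 7 + 12 + 18 + 25 = 65. Including both spin states (m_s = ±1/2) gives 2 × 65 = 130 states.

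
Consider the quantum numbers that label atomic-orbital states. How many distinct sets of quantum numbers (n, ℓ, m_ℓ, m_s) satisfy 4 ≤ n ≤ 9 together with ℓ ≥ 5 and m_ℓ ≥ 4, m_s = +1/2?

30

Count contributing orbitals for each principal shell:
n=6 → 2; n=7 → 5; n=8 → 9; n=9 → 14.
Orbitals: 2 + 5 + 9 + 14 = 30. With m_s fixed to +1/2 there is one state per orbital, so 30 states.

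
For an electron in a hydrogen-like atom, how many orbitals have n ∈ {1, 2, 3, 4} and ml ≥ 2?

Treat each shell separately and count matching orbitals:
n=3 → 1; n=4 → 3.
Total orbitals: 1 + 3 = 4.

4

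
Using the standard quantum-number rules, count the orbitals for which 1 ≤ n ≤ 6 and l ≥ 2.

70

Count contributing orbitals for each principal shell:
n=3 → 5; n=4 → 12; n=5 → 21; n=6 → 32.
Total orbitals: 5 + 12 + 21 + 32 = 70.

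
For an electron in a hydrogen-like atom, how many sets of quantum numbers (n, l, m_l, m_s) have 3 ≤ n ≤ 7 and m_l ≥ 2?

70

Count contributing orbitals for each principal shell:
n=3 → 1; n=4 → 3; n=5 → 6; n=6 → 10; n=7 → 15.
Orbitals: 1 + 3 + 6 + 10 + 15 = 35. Including both spin states (m_s = ±1/2) gives 2 × 35 = 70 states.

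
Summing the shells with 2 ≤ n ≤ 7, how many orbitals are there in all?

139

Shell n has n² orbitals: 2²=4 + 3²=9 + 4²=16 + 5²=25 + 6²=36 + 7²=49 = 139 orbitals.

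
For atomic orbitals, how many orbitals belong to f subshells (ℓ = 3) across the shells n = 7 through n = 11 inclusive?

An f subshell (ℓ = 3) exists for every n ≥ 4, so shells n = 7, 8, 9, 10, 11 each contribute one — 5 subshells.
Since each f subshell has 2·3+1 = 7 orbitals, the total is 5 × 7 = 35.

35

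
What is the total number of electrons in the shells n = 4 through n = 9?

Shell n has n² orbitals: 4²=16 + 5²=25 + 6²=36 + 7²=49 + 8²=64 + 9²=81 = 271 orbitals.
Two spin states per orbital: 2 × 271 = 542 electrons.

542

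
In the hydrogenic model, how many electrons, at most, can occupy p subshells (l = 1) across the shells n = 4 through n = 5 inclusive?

A p subshell (l = 1) exists for every n ≥ 2, so shells n = 4, 5 each contribute one — 2 subshells.
Since each p subshell holds 2(2·1+1) = 6 electrons, the total is 2 × 6 = 12.

12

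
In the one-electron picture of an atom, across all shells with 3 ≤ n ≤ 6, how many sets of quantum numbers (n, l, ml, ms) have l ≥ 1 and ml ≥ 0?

96

Go shell by shell, enumerating (l, ml) with l ≥ 1 and ml ≥ 0:
n=3 → 5; n=4 → 9; n=5 → 14; n=6 → 20.
Orbitals: 5 + 9 + 14 + 20 = 48. Including both spin states (ms = ±1/2) gives 2 × 48 = 96 states.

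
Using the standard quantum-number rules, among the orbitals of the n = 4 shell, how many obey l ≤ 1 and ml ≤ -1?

1

For n = 4, l ranges over 0 … 3.
Contributions: l=1 → 1.
Total orbitals: 1.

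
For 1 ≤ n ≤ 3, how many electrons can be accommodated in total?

Total orbitals = 1² + 2² + 3² = 14. Doubling for spin gives 28 electrons.

28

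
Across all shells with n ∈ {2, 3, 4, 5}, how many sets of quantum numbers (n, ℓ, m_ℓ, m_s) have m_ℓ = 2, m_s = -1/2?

6

Count contributing orbitals for each principal shell:
n=3 → 1; n=4 → 2; n=5 → 3.
Orbitals: 1 + 2 + 3 = 6. With m_s fixed to -1/2 there is one state per orbital, so 6 states.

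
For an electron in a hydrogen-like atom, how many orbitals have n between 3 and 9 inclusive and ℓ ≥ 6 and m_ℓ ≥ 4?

Treat each shell separately and count matching orbitals:
n=7 → 3; n=8 → 7; n=9 → 12.
Total orbitals: 3 + 7 + 12 = 22.

22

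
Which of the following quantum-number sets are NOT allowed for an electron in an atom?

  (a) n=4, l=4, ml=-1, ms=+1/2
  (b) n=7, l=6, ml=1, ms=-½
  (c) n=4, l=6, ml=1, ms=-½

(a) has l = 4 ≥ n = 4, violating 0 ≤ l ≤ n−1.
(c) has l = 6 ≥ n = 4, violating 0 ≤ l ≤ n−1.
The remaining set (b) satisfies all four rules.

(a) and (c)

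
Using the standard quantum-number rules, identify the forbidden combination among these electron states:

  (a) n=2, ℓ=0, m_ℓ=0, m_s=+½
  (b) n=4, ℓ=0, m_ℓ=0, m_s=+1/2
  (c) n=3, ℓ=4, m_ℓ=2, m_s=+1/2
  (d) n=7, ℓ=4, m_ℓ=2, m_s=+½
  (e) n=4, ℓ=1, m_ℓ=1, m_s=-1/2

(c) has ℓ = 4 ≥ n = 3, violating 0 ≤ ℓ ≤ n−1.
The remaining sets (a), (b), (d), (e) satisfy all four rules.

(c)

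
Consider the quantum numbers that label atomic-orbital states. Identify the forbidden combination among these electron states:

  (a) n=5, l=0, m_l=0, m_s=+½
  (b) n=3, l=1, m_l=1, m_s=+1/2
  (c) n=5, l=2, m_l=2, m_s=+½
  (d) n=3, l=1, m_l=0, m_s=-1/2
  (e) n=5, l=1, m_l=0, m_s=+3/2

(e) has m_s = +3/2, but an electron's spin must be ±1/2.
The remaining sets (a), (b), (c), (d) satisfy all four rules.

(e)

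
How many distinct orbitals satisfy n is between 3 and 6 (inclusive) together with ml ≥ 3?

Treat each shell separately and count matching orbitals:
n=4 → 1; n=5 → 3; n=6 → 6.
Total orbitals: 1 + 3 + 6 = 10.

10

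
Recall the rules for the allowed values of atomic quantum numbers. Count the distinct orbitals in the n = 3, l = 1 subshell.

A subshell has 2l+1 orbitals; with l = 1, that's 3.

3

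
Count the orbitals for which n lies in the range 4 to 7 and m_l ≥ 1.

52

For each n in the range, tally the orbitals obeying m_l ≥ 1:
n=4 → 6; n=5 → 10; n=6 → 15; n=7 → 21.
Total orbitals: 6 + 10 + 15 + 21 = 52.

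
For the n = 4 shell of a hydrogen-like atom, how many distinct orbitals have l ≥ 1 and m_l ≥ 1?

6

The (l, m_l) pairs meeting l ≥ 1 and m_l ≥ 1 give: l=1 → 1; l=2 → 2; l=3 → 3.
Total orbitals: 1 + 2 + 3 = 6.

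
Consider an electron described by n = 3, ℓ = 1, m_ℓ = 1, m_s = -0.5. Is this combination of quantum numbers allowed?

n = 3 is a positive integer. ℓ = 1 satisfies 0 ≤ ℓ ≤ n−1 = 2. m_ℓ = 1 lies in the range −ℓ … +ℓ (here −1 … 1). m_s = -1/2 is one of ±1/2.
All four constraints are satisfied.

Valid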